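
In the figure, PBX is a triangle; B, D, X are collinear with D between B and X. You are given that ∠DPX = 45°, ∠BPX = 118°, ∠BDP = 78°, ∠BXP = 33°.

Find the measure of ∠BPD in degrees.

∠BPD = 73°

1. ∠PBX = 29°  [△PBX]
2. ∠DBP = 29°  [D on ray BX]
3. ∠BPD = 73°  [△PBD]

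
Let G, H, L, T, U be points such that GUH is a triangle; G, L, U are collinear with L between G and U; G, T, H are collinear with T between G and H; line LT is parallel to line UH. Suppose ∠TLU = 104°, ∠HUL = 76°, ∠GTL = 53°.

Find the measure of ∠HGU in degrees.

∠HGU = 51°

1. ∠GUH = 76°  [L on ray UG]
2. ∠GHU = 53°  [LT∥UH, corresponding at T]
3. ∠HGU = 51°  [△GUH]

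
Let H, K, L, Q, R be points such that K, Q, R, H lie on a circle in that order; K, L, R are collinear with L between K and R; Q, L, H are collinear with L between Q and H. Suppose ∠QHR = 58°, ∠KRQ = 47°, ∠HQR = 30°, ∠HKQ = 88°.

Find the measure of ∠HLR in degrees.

1. ∠QKR = 58°  [same arc QR]
2. ∠KHQ = 47°  [same arc KQ]
3. ∠HQK = 45°  [△KQH]
4. ∠KLQ = 77°  [△KLQ]
5. ∠HLR = 77°  [vertical angles at L]

∠HLR = 77°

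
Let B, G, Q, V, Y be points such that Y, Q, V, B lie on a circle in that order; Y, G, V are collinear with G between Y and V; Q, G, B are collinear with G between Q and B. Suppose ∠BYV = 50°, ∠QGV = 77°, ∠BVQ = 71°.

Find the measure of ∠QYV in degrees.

1. ∠BQV = 50°  [same arc VB]
2. ∠QBV = 59°  [△QVB]
3. ∠QYV = 59°  [same arc QV]

∠QYV = 59°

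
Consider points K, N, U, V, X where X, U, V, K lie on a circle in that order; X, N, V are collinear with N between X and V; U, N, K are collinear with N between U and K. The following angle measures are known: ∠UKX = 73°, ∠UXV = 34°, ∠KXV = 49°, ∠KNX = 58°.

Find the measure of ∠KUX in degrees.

1. ∠UKV = 34°  [same arc UV]
2. ∠KNV = 122°  [linear pair at N on XV]
3. ∠KVX = 24°  [△VNK]
4. ∠KUX = 24°  [same arc XK]

∠KUX = 24°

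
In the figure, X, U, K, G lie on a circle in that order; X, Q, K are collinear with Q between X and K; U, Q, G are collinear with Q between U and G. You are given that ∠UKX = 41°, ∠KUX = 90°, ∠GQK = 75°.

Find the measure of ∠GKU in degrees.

1. ∠UGX = 41°  [same arc XU]
2. ∠KXU = 49°  [△XUK]
3. ∠GQX = 105°  [linear pair at Q on XK]
4. ∠GXK = 34°  [△XQG]
5. ∠KGU = 49°  [same arc UK]
6. ∠GUK = 34°  [same arc KG]
7. ∠GKU = 97°  [△UKG]

∠GKU = 97°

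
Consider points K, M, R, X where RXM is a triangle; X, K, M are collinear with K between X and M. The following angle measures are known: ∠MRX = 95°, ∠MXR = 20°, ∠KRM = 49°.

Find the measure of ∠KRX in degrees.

∠KRX = 46°

1. ∠RMX = 65°  [△RXM]
2. ∠KXR = 20°  [K on ray XM]
3. ∠KMR = 65°  [K on ray MX]
4. ∠MKR = 66°  [△RKM]
5. ∠RKX = 114°  [linear pair at K on XM]
6. ∠KRX = 46°  [△RXK]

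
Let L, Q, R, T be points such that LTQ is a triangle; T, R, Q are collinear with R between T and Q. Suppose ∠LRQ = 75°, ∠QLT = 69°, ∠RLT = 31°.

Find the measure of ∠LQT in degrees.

∠LQT = 67°

1. ∠LRT = 105°  [linear pair at R on TQ]
2. ∠LTR = 44°  [△LTR]
3. ∠LTQ = 44°  [R on ray TQ]
4. ∠LQT = 67°  [△LTQ]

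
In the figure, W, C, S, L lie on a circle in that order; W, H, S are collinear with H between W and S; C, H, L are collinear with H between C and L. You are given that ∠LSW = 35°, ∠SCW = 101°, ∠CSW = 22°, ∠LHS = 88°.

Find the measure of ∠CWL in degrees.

1. ∠LCW = 35°  [same arc WL]
2. ∠CLW = 22°  [same arc WC]
3. ∠CWL = 123°  [△WCL]

∠CWL = 123°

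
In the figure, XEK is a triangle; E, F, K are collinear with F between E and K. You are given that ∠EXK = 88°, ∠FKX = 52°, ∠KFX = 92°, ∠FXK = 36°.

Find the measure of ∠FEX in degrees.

∠FEX = 40°

1. ∠EKX = 52°  [F on ray KE]
2. ∠KEX = 40°  [△XEK]
3. ∠FEX = 40°  [F on ray EK]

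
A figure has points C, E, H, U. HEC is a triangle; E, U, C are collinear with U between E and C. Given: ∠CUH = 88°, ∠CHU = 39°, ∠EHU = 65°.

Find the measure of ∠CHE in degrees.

∠CHE = 104°

1. ∠HCU = 53°  [△HUC]
2. ∠EUH = 92°  [linear pair at U on EC]
3. ∠HEU = 23°  [△HEU]
4. ∠ECH = 53°  [U on ray CE]
5. ∠CEH = 23°  [U on ray EC]
6. ∠CHE = 104°  [△HEC]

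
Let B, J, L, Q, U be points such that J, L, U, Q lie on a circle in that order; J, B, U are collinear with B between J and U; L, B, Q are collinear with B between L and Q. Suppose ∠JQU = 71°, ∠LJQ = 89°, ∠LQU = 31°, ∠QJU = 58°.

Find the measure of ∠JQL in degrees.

1. ∠JLU = 109°  [cyclic JLUQ, opposite ∠L+∠Q]
2. ∠LJU = 31°  [same arc LU]
3. ∠JUL = 40°  [△JLU]
4. ∠JQL = 40°  [same arc JL]

∠JQL = 40°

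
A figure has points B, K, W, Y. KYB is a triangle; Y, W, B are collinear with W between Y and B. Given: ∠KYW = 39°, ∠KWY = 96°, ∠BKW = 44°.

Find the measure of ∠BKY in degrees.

∠BKY = 89°

1. ∠BYK = 39°  [W on ray YB]
2. ∠BWK = 84°  [linear pair at W on YB]
3. ∠KBW = 52°  [△KWB]
4. ∠KBY = 52°  [W on ray BY]
5. ∠BKY = 89°  [△KYB]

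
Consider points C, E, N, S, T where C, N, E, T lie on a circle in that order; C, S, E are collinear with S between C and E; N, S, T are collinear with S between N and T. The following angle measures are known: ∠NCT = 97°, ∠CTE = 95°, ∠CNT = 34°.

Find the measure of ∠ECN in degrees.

∠ECN = 46°

1. ∠CTN = 49°  [△CNT]
2. ∠CNE = 85°  [cyclic CNET, opposite ∠N+∠T]
3. ∠CEN = 49°  [same arc CN]
4. ∠ECN = 46°  [△CNE]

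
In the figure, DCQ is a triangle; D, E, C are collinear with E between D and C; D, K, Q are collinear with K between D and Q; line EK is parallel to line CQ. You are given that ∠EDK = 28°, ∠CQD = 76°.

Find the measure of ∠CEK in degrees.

1. ∠CDQ = 28°  [E on DC, K on DQ]
2. ∠DCQ = 76°  [△DCQ]
3. ∠DEK = 76°  [EK∥CQ, corresponding at E]
4. ∠CEK = 104°  [linear pair at E on DC]

∠CEK = 104°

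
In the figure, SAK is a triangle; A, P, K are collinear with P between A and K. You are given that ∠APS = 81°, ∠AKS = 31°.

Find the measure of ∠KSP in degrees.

∠KSP = 50°

1. ∠KPS = 99°  [linear pair at P on AK]
2. ∠PKS = 31°  [P on ray KA]
3. ∠KSP = 50°  [△SPK]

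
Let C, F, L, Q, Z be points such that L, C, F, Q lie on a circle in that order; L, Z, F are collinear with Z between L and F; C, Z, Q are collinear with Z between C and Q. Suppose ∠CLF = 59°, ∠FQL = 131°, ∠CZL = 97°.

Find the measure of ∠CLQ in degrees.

1. ∠LCQ = 24°  [△LZC]
2. ∠FCL = 49°  [cyclic LCFQ, opposite ∠C+∠Q]
3. ∠CFL = 72°  [△LCF]
4. ∠CQL = 72°  [same arc LC]
5. ∠CLQ = 84°  [△LCQ]

∠CLQ = 84°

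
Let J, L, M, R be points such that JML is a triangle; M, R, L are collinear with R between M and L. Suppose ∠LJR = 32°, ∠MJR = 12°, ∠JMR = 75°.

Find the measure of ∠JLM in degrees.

∠JLM = 61°

1. ∠JRM = 93°  [△JMR]
2. ∠JRL = 87°  [linear pair at R on ML]
3. ∠JLR = 61°  [△JRL]
4. ∠JLM = 61°  [R on ray LM]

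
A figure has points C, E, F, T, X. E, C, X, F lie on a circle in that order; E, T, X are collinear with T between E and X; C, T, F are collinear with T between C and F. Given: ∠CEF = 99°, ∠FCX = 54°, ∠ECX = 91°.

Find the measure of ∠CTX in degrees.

∠CTX = 82°

1. ∠CXF = 81°  [cyclic ECXF, opposite ∠E+∠X]
2. ∠CFX = 45°  [△CXF]
3. ∠CEX = 45°  [same arc CX]
4. ∠CXE = 44°  [△ECX]
5. ∠CTX = 82°  [△CTX]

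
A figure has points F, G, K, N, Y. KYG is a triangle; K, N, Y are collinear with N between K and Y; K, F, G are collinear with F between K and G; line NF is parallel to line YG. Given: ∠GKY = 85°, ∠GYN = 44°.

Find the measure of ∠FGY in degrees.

∠FGY = 51°

1. ∠GYK = 44°  [N on ray YK]
2. ∠KGY = 51°  [△KYG]
3. ∠FGY = 51°  [F on ray GK]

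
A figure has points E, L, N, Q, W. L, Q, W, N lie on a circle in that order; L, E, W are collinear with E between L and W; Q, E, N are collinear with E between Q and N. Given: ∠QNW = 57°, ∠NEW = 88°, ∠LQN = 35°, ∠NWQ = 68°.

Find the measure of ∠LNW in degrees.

1. ∠NQW = 55°  [△QWN]
2. ∠LWN = 35°  [△WEN]
3. ∠NLW = 55°  [same arc WN]
4. ∠LNW = 90°  [△LWN]

∠LNW = 90°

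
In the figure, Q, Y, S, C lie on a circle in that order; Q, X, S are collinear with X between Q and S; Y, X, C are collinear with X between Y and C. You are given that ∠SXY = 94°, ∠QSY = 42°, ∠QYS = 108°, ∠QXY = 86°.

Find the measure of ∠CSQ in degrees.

1. ∠CXQ = 94°  [vertical angles at X]
2. ∠QCY = 42°  [same arc QY]
3. ∠QCS = 72°  [cyclic QYSC, opposite ∠Y+∠C]
4. ∠CQS = 44°  [△QXC]
5. ∠CSQ = 64°  [△QSC]

∠CSQ = 64°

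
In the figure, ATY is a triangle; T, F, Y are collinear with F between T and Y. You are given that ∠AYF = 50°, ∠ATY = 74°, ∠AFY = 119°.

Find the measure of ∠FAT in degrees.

1. ∠ATF = 74°  [F on ray TY]
2. ∠AFT = 61°  [linear pair at F on TY]
3. ∠FAT = 45°  [△ATF]

∠FAT = 45°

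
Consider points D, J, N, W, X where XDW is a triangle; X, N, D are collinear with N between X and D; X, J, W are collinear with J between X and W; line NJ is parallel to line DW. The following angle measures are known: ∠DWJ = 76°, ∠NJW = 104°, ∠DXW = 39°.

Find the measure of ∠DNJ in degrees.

1. ∠NJX = 76°  [linear pair at J on XW]
2. ∠JXN = 39°  [N on XD, J on XW]
3. ∠JNX = 65°  [△XNJ]
4. ∠DNJ = 115°  [linear pair at N on XD]

∠DNJ = 115°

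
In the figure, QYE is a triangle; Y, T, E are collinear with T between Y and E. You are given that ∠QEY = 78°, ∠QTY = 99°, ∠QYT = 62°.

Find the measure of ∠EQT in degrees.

1. ∠QET = 78°  [T on ray EY]
2. ∠ETQ = 81°  [linear pair at T on YE]
3. ∠EQT = 21°  [△QTE]

∠EQT = 21°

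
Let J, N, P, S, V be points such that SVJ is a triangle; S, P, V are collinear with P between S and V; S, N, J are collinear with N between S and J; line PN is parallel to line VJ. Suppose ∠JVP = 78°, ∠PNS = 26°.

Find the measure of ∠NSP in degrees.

∠NSP = 76°

1. ∠JVS = 78°  [P on ray VS]
2. ∠SJV = 26°  [PN∥VJ, corresponding at N]
3. ∠JSV = 76°  [△SVJ]
4. ∠NSP = 76°  [P on SV, N on SJ]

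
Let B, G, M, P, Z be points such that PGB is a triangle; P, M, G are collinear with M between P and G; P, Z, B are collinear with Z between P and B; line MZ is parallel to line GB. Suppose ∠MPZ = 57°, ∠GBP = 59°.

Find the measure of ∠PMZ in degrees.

1. ∠BPG = 57°  [M on PG, Z on PB]
2. ∠BGP = 64°  [△PGB]
3. ∠PMZ = 64°  [MZ∥GB, corresponding at M]

∠PMZ = 64°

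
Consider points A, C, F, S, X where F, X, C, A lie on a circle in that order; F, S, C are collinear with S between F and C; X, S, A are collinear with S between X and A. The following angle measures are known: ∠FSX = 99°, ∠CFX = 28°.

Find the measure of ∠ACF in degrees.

1. ∠ASC = 99°  [vertical angles at S]
2. ∠CAX = 28°  [same arc XC]
3. ∠ACF = 53°  [△CSA]

∠ACF = 53°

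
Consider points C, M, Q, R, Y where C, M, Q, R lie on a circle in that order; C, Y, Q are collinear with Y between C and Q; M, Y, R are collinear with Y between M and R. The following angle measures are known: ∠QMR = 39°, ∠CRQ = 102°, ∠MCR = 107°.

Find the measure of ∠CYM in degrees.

1. ∠QCR = 39°  [same arc QR]
2. ∠CQR = 39°  [△CQR]
3. ∠MQR = 73°  [cyclic CMQR, opposite ∠C+∠Q]
4. ∠CMR = 39°  [same arc CR]
5. ∠MRQ = 68°  [△MQR]
6. ∠MCQ = 68°  [same arc MQ]
7. ∠CYM = 73°  [△CYM]

∠CYM = 73°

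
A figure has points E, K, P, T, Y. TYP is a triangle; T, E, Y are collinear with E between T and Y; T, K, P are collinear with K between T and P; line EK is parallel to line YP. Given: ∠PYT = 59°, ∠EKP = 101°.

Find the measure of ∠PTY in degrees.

∠PTY = 42°

1. ∠KET = 59°  [EK∥YP, corresponding at E]
2. ∠EKT = 79°  [linear pair at K on TP]
3. ∠ETK = 42°  [△TEK]
4. ∠PTY = 42°  [E on TY, K on TP]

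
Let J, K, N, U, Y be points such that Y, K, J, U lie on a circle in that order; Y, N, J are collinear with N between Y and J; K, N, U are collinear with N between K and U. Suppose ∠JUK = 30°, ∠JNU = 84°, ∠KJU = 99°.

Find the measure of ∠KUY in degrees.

1. ∠JKU = 51°  [△KJU]
2. ∠UNY = 96°  [linear pair at N on YJ]
3. ∠JYU = 51°  [same arc JU]
4. ∠KUY = 33°  [△YNU]

∠KUY = 33°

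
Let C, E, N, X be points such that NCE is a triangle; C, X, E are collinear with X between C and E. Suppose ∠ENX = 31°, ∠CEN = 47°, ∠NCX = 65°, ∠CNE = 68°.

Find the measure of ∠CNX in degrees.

∠CNX = 37°

1. ∠NEX = 47°  [X on ray EC]
2. ∠EXN = 102°  [△NXE]
3. ∠CXN = 78°  [linear pair at X on CE]
4. ∠CNX = 37°  [△NCX]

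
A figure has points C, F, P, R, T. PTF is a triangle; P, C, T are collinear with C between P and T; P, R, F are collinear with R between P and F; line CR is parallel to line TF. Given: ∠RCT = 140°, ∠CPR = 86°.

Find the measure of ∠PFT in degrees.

1. ∠PCR = 40°  [linear pair at C on PT]
2. ∠CRP = 54°  [△PCR]
3. ∠PFT = 54°  [CR∥TF, corresponding at R]

∠PFT = 54°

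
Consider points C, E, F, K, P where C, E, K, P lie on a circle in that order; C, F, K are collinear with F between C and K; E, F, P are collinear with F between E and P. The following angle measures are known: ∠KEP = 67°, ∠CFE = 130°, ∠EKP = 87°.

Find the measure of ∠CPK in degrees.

1. ∠KCP = 67°  [same arc KP]
2. ∠EPK = 26°  [△EKP]
3. ∠KFP = 130°  [vertical angles at F]
4. ∠CKP = 24°  [△KFP]
5. ∠CPK = 89°  [△CKP]

∠CPK = 89°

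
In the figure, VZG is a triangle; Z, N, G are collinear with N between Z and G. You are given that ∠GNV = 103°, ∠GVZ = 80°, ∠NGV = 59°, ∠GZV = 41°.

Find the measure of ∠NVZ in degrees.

1. ∠VNZ = 77°  [linear pair at N on ZG]
2. ∠NZV = 41°  [N on ray ZG]
3. ∠NVZ = 62°  [△VZN]

∠NVZ = 62°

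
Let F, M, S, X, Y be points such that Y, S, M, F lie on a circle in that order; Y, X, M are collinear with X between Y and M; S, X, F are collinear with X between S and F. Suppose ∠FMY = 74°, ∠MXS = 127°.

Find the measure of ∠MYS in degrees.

1. ∠FSY = 74°  [same arc YF]
2. ∠SXY = 53°  [linear pair at X on YM]
3. ∠MYS = 53°  [△YXS]

∠MYS = 53°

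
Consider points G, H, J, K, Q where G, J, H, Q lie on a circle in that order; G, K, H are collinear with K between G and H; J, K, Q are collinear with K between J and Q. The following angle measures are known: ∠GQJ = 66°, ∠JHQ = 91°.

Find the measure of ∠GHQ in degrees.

1. ∠JGQ = 89°  [cyclic GJHQ, opposite ∠G+∠H]
2. ∠GJQ = 25°  [△GJQ]
3. ∠GHQ = 25°  [same arc GQ]

∠GHQ = 25°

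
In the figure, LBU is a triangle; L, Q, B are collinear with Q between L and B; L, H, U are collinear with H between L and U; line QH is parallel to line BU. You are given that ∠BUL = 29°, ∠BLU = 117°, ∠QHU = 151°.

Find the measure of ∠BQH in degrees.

∠BQH = 146°

1. ∠LBU = 34°  [△LBU]
2. ∠HQL = 34°  [QH∥BU, corresponding at Q]
3. ∠BQH = 146°  [linear pair at Q on LB]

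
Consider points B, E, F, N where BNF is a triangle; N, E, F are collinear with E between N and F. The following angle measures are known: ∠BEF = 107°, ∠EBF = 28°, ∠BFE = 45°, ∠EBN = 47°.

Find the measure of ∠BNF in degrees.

1. ∠BEN = 73°  [linear pair at E on NF]
2. ∠BNE = 60°  [△BNE]
3. ∠BNF = 60°  [E on ray NF]

∠BNF = 60°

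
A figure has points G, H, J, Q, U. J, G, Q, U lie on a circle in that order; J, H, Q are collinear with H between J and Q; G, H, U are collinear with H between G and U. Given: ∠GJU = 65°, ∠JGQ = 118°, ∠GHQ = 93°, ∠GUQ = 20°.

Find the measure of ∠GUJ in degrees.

∠GUJ = 42°

1. ∠GHJ = 87°  [linear pair at H on JQ]
2. ∠GJQ = 20°  [same arc GQ]
3. ∠JGU = 73°  [△JHG]
4. ∠GUJ = 42°  [△JGU]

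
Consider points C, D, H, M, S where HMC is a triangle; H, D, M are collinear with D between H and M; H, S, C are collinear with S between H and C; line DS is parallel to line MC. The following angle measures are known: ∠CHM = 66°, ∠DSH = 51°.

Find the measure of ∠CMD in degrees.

1. ∠DHS = 66°  [D on HM, S on HC]
2. ∠HDS = 63°  [△HDS]
3. ∠MDS = 117°  [linear pair at D on HM]
4. ∠CMD = 63°  [DS∥MC, co-interior at M–D]

∠CMD = 63°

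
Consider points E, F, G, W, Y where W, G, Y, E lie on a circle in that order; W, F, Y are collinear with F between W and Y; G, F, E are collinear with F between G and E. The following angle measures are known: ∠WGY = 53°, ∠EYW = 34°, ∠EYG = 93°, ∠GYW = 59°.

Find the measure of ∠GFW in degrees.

∠GFW = 78°

1. ∠GWY = 68°  [△WGY]
2. ∠EGW = 34°  [same arc WE]
3. ∠GFW = 78°  [△WFG]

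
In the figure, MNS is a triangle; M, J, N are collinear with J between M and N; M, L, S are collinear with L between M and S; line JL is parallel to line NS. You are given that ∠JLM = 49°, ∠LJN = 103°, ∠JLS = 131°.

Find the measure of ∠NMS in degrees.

∠NMS = 54°

1. ∠LJM = 77°  [linear pair at J on MN]
2. ∠JML = 54°  [△MJL]
3. ∠NMS = 54°  [J on MN, L on MS]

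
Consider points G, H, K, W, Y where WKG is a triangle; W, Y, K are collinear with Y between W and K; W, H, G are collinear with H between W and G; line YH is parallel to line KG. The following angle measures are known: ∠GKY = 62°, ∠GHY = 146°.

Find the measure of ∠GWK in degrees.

1. ∠GKW = 62°  [Y on ray KW]
2. ∠WHY = 34°  [linear pair at H on WG]
3. ∠HYW = 62°  [YH∥KG, corresponding at Y]
4. ∠HWY = 84°  [△WYH]
5. ∠GWK = 84°  [Y on WK, H on WG]

∠GWK = 84°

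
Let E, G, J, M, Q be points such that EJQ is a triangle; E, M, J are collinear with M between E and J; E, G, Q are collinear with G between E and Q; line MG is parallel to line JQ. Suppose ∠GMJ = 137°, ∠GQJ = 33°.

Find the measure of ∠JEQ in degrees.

1. ∠EMG = 43°  [linear pair at M on EJ]
2. ∠EQJ = 33°  [G on ray QE]
3. ∠EJQ = 43°  [MG∥JQ, corresponding at M]
4. ∠JEQ = 104°  [△EJQ]

∠JEQ = 104°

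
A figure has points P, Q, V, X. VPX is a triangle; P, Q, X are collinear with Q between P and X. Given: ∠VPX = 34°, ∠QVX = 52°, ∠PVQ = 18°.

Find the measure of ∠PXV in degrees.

∠PXV = 76°

1. ∠QPV = 34°  [Q on ray PX]
2. ∠PQV = 128°  [△VPQ]
3. ∠VQX = 52°  [linear pair at Q on PX]
4. ∠QXV = 76°  [△VQX]
5. ∠PXV = 76°  [Q on ray XP]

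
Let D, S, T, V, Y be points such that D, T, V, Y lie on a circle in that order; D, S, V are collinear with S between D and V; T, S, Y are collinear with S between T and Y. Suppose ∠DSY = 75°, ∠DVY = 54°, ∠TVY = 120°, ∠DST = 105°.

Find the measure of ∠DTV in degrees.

∠DTV = 93°

1. ∠TSV = 75°  [vertical angles at S]
2. ∠VSY = 105°  [linear pair at S on DV]
3. ∠DTY = 54°  [same arc DY]
4. ∠TYV = 21°  [△VSY]
5. ∠VTY = 39°  [△TVY]
6. ∠TDV = 21°  [△DST]
7. ∠DVT = 66°  [△TSV]
8. ∠DTV = 93°  [△DTV]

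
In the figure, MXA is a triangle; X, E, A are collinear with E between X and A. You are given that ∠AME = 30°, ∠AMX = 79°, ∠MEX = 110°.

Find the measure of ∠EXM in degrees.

∠EXM = 21°

1. ∠AEM = 70°  [linear pair at E on XA]
2. ∠EAM = 80°  [△MEA]
3. ∠MAX = 80°  [E on ray AX]
4. ∠AXM = 21°  [△MXA]
5. ∠EXM = 21°  [E on ray XA]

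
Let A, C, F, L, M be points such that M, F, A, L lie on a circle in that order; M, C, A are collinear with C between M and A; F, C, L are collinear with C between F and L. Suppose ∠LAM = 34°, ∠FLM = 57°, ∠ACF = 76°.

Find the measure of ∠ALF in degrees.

∠ALF = 42°

1. ∠LFM = 34°  [same arc ML]
2. ∠FAM = 57°  [same arc MF]
3. ∠FML = 89°  [△MFL]
4. ∠AFL = 47°  [△FCA]
5. ∠FAL = 91°  [cyclic MFAL, opposite ∠M+∠A]
6. ∠ALF = 42°  [△FAL]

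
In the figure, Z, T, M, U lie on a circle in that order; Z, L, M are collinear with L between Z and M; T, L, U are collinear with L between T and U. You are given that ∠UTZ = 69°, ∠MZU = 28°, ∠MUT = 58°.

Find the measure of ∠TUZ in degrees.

1. ∠UMZ = 69°  [same arc ZU]
2. ∠MUZ = 83°  [△ZMU]
3. ∠MZT = 58°  [same arc TM]
4. ∠MTZ = 97°  [cyclic ZTMU, opposite ∠T+∠U]
5. ∠TMZ = 25°  [△ZTM]
6. ∠TUZ = 25°  [same arc ZT]

∠TUZ = 25°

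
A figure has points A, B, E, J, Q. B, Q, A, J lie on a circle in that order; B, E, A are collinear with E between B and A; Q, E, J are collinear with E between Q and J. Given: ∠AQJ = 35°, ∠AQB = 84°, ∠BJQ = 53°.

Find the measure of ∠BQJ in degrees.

1. ∠ABJ = 35°  [same arc AJ]
2. ∠AJB = 96°  [cyclic BQAJ, opposite ∠Q+∠J]
3. ∠BAJ = 49°  [△BAJ]
4. ∠BQJ = 49°  [same arc BJ]

∠BQJ = 49°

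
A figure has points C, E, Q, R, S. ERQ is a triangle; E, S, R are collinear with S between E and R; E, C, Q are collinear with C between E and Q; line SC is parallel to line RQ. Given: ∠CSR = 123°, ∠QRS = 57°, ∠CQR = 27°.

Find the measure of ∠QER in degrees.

1. ∠ERQ = 57°  [S on ray RE]
2. ∠EQR = 27°  [C on ray QE]
3. ∠QER = 96°  [△ERQ]

∠QER = 96°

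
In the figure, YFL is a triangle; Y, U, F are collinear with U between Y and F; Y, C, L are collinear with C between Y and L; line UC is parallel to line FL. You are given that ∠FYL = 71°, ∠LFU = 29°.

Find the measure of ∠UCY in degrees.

1. ∠LFY = 29°  [U on ray FY]
2. ∠FLY = 80°  [△YFL]
3. ∠UCY = 80°  [UC∥FL, corresponding at C]

∠UCY = 80°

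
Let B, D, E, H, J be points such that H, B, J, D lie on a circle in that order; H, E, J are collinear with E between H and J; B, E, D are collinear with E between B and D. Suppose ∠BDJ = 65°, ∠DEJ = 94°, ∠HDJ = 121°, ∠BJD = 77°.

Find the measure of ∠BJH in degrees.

∠BJH = 56°

1. ∠BHJ = 65°  [same arc BJ]
2. ∠HBJ = 59°  [cyclic HBJD, opposite ∠B+∠D]
3. ∠BJH = 56°  [△HBJ]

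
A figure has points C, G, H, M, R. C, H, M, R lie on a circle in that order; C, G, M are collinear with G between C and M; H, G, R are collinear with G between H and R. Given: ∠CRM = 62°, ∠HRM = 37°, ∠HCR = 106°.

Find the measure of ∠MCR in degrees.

1. ∠HMR = 74°  [cyclic CHMR, opposite ∠C+∠M]
2. ∠MHR = 69°  [△HMR]
3. ∠MCR = 69°  [same arc MR]

∠MCR = 69°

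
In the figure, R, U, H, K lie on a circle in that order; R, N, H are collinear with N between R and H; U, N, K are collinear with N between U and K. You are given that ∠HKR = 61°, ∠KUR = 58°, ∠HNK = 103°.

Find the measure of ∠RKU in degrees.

1. ∠KHR = 58°  [same arc RK]
2. ∠KNR = 77°  [linear pair at N on RH]
3. ∠HRK = 61°  [△RHK]
4. ∠RKU = 42°  [△RNK]

∠RKU = 42°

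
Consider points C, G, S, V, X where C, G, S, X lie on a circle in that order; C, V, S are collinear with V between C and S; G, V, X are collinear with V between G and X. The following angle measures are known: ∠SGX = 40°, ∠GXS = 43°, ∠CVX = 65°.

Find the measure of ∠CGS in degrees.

∠CGS = 62°

1. ∠GCS = 43°  [same arc GS]
2. ∠GVS = 65°  [vertical angles at V]
3. ∠CSG = 75°  [△GVS]
4. ∠CGS = 62°  [△CGS]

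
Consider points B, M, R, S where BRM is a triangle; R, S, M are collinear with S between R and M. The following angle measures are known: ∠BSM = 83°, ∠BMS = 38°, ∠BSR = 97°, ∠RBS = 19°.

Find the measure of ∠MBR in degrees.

∠MBR = 78°

1. ∠BMR = 38°  [S on ray MR]
2. ∠BRS = 64°  [△BRS]
3. ∠BRM = 64°  [S on ray RM]
4. ∠MBR = 78°  [△BRM]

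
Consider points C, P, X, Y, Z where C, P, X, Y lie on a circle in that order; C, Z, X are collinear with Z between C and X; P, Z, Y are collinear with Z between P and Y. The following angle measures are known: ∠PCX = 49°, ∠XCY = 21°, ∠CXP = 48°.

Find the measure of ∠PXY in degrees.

∠PXY = 110°

1. ∠PYX = 49°  [same arc PX]
2. ∠XPY = 21°  [same arc XY]
3. ∠PXY = 110°  [△PXY]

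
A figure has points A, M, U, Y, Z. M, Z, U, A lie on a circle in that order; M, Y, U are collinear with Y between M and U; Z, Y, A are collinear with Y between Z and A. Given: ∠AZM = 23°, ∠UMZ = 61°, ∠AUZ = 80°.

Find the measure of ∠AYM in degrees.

1. ∠AUM = 23°  [same arc MA]
2. ∠UAZ = 61°  [same arc ZU]
3. ∠AYU = 96°  [△UYA]
4. ∠AYM = 84°  [linear pair at Y on MU]

∠AYM = 84°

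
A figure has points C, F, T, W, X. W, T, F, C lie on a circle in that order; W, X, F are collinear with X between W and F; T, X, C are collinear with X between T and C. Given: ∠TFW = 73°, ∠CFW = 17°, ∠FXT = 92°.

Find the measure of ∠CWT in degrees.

∠CWT = 90°

1. ∠TCW = 73°  [same arc WT]
2. ∠CTW = 17°  [same arc WC]
3. ∠CWT = 90°  [△WTC]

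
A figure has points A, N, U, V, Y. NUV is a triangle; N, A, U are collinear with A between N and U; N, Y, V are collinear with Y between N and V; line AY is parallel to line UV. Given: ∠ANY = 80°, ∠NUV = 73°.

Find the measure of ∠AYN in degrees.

∠AYN = 27°

1. ∠UNV = 80°  [A on NU, Y on NV]
2. ∠NVU = 27°  [△NUV]
3. ∠AYN = 27°  [AY∥UV, corresponding at Y]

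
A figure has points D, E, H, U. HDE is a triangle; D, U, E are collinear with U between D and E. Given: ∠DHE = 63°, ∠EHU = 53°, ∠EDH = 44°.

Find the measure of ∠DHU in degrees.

1. ∠DEH = 73°  [△HDE]
2. ∠HDU = 44°  [U on ray DE]
3. ∠HEU = 73°  [U on ray ED]
4. ∠EUH = 54°  [△HUE]
5. ∠DUH = 126°  [linear pair at U on DE]
6. ∠DHU = 10°  [△HDU]

∠DHU = 10°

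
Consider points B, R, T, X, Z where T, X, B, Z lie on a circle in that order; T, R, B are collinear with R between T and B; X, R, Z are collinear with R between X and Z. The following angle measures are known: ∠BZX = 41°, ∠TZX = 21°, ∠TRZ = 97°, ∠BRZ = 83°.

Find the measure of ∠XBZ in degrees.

1. ∠TBX = 21°  [same arc TX]
2. ∠BRX = 97°  [vertical angles at R]
3. ∠BXZ = 62°  [△XRB]
4. ∠XBZ = 77°  [△XBZ]

∠XBZ = 77°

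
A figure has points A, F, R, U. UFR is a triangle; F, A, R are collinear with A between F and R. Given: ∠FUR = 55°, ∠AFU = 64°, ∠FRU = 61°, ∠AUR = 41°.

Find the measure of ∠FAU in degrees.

∠FAU = 102°

1. ∠ARU = 61°  [A on ray RF]
2. ∠RAU = 78°  [△UAR]
3. ∠FAU = 102°  [linear pair at A on FR]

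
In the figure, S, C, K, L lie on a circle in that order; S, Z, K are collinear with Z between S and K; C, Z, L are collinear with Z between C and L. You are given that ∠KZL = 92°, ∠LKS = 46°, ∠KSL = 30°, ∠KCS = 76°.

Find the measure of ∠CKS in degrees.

∠CKS = 62°

1. ∠CZS = 92°  [vertical angles at Z]
2. ∠KCL = 30°  [same arc KL]
3. ∠CZK = 88°  [linear pair at Z on SK]
4. ∠CKS = 62°  [△CZK]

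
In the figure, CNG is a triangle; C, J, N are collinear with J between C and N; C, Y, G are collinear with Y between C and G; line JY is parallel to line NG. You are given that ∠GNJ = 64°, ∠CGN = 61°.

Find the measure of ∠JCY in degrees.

∠JCY = 55°

1. ∠CNG = 64°  [J on ray NC]
2. ∠GCN = 55°  [△CNG]
3. ∠JCY = 55°  [J on CN, Y on CG]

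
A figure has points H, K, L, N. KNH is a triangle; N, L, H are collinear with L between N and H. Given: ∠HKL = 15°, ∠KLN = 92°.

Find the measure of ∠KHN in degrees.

1. ∠HLK = 88°  [linear pair at L on NH]
2. ∠KHL = 77°  [△KLH]
3. ∠KHN = 77°  [L on ray HN]

∠KHN = 77°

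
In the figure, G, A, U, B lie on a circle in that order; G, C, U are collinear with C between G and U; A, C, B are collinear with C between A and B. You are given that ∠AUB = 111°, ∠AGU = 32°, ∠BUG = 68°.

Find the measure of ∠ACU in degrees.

∠ACU = 100°

1. ∠AGB = 69°  [cyclic GAUB, opposite ∠G+∠U]
2. ∠ABU = 32°  [same arc AU]
3. ∠BAG = 68°  [same arc GB]
4. ∠ABG = 43°  [△GAB]
5. ∠BAU = 37°  [△AUB]
6. ∠AUG = 43°  [same arc GA]
7. ∠ACU = 100°  [△ACU]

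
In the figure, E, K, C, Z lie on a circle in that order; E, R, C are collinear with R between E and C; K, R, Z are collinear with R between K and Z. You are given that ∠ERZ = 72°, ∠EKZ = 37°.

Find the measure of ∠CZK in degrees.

1. ∠CRZ = 108°  [linear pair at R on EC]
2. ∠ECZ = 37°  [same arc EZ]
3. ∠CZK = 35°  [△CRZ]

∠CZK = 35°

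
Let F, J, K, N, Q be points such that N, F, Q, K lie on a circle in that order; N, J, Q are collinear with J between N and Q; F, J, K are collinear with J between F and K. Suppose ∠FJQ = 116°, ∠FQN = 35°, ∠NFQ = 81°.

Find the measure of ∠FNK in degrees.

∠FNK = 93°

1. ∠FJN = 64°  [linear pair at J on NQ]
2. ∠FKN = 35°  [same arc NF]
3. ∠FNQ = 64°  [△NFQ]
4. ∠KFN = 52°  [△NJF]
5. ∠FNK = 93°  [△NFK]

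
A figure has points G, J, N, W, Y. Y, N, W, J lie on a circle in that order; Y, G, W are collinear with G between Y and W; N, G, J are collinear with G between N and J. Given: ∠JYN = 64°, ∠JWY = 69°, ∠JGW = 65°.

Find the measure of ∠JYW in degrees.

∠JYW = 18°

1. ∠JNY = 69°  [same arc YJ]
2. ∠JGY = 115°  [linear pair at G on YW]
3. ∠NJY = 47°  [△YNJ]
4. ∠JYW = 18°  [△YGJ]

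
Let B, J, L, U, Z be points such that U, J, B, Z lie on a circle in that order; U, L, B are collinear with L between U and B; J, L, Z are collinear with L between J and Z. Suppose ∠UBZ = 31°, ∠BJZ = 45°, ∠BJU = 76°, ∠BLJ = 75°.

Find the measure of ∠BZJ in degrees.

1. ∠JBU = 60°  [△JLB]
2. ∠BUJ = 44°  [△UJB]
3. ∠BZJ = 44°  [same arc JB]

∠BZJ = 44°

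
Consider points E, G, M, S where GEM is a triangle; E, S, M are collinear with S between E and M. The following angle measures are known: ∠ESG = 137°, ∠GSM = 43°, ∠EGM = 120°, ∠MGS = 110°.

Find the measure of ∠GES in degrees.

∠GES = 33°

1. ∠GMS = 27°  [△GSM]
2. ∠EMG = 27°  [S on ray ME]
3. ∠GEM = 33°  [△GEM]
4. ∠GES = 33°  [S on ray EM]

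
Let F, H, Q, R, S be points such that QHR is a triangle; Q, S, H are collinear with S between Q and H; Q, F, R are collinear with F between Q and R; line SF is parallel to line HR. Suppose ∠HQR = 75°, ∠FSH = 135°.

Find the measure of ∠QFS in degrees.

∠QFS = 60°

1. ∠FQS = 75°  [S on QH, F on QR]
2. ∠FSQ = 45°  [linear pair at S on QH]
3. ∠QFS = 60°  [△QSF]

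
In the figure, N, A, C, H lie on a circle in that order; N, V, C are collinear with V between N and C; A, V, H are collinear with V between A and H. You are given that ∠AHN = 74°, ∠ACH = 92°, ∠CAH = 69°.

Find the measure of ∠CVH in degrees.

∠CVH = 143°

1. ∠CNH = 69°  [same arc CH]
2. ∠HVN = 37°  [△NVH]
3. ∠CVH = 143°  [linear pair at V on NC]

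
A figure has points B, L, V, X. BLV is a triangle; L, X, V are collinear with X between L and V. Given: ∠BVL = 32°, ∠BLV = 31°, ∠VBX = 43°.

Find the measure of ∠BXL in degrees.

∠BXL = 75°

1. ∠BVX = 32°  [X on ray VL]
2. ∠BXV = 105°  [△BXV]
3. ∠BXL = 75°  [linear pair at X on LV]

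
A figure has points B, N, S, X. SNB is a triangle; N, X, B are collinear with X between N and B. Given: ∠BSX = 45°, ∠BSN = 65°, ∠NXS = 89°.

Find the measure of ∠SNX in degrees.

∠SNX = 71°

1. ∠BXS = 91°  [linear pair at X on NB]
2. ∠SBX = 44°  [△SXB]
3. ∠NBS = 44°  [X on ray BN]
4. ∠BNS = 71°  [△SNB]
5. ∠SNX = 71°  [X on ray NB]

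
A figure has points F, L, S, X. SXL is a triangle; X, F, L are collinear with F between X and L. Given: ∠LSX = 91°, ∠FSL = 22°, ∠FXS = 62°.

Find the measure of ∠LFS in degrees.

1. ∠LXS = 62°  [F on ray XL]
2. ∠SLX = 27°  [△SXL]
3. ∠FLS = 27°  [F on ray LX]
4. ∠LFS = 131°  [△SFL]

∠LFS = 131°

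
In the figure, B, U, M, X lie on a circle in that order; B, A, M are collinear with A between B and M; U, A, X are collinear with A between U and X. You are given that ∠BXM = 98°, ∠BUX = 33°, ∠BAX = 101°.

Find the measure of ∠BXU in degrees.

1. ∠BMX = 33°  [same arc BX]
2. ∠MBX = 49°  [△BMX]
3. ∠BXU = 30°  [△BAX]

∠BXU = 30°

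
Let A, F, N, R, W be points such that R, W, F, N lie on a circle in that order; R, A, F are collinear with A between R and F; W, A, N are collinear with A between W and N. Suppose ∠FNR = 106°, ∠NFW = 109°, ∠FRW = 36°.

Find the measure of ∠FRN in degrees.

∠FRN = 35°

1. ∠FNW = 36°  [same arc WF]
2. ∠FWN = 35°  [△WFN]
3. ∠FRN = 35°  [same arc FN]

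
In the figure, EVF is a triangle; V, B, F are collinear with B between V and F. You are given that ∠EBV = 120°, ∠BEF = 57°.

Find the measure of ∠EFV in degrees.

1. ∠EBF = 60°  [linear pair at B on VF]
2. ∠BFE = 63°  [△EBF]
3. ∠EFV = 63°  [B on ray FV]

∠EFV = 63°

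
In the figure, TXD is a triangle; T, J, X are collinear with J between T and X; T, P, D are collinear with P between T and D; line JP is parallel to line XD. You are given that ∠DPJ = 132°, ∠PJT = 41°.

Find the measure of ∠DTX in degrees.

1. ∠JPT = 48°  [linear pair at P on TD]
2. ∠JTP = 91°  [△TJP]
3. ∠DTX = 91°  [J on TX, P on TD]

∠DTX = 91°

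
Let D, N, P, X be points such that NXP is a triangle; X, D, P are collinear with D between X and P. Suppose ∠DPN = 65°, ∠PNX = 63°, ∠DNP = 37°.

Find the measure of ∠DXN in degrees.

1. ∠NPX = 65°  [D on ray PX]
2. ∠NXP = 52°  [△NXP]
3. ∠DXN = 52°  [D on ray XP]

∠DXN = 52°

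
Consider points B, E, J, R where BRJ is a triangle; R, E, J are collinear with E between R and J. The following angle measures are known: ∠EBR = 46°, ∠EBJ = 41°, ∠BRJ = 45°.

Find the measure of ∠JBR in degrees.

1. ∠BRE = 45°  [E on ray RJ]
2. ∠BER = 89°  [△BRE]
3. ∠BEJ = 91°  [linear pair at E on RJ]
4. ∠BJE = 48°  [△BEJ]
5. ∠BJR = 48°  [E on ray JR]
6. ∠JBR = 87°  [△BRJ]

∠JBR = 87°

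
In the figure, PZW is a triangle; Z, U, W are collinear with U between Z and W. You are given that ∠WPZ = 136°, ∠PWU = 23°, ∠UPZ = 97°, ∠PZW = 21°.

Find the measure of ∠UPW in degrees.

1. ∠PZU = 21°  [U on ray ZW]
2. ∠PUZ = 62°  [△PZU]
3. ∠PUW = 118°  [linear pair at U on ZW]
4. ∠UPW = 39°  [△PUW]

∠UPW = 39°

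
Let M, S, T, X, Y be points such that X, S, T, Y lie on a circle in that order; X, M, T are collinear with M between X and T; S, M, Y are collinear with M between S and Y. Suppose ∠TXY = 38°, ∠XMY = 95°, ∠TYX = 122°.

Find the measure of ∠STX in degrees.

1. ∠TSY = 38°  [same arc TY]
2. ∠SMT = 95°  [vertical angles at M]
3. ∠STX = 47°  [△SMT]

∠STX = 47°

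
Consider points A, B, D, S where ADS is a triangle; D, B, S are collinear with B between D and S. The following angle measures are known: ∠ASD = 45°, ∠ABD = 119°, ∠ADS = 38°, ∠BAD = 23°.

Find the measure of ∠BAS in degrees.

1. ∠ASB = 45°  [B on ray SD]
2. ∠ABS = 61°  [linear pair at B on DS]
3. ∠BAS = 74°  [△ABS]

∠BAS = 74°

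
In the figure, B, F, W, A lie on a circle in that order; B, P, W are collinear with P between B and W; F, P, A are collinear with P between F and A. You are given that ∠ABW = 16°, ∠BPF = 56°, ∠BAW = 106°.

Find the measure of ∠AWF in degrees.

∠AWF = 98°

1. ∠AFW = 16°  [same arc WA]
2. ∠AWB = 58°  [△BWA]
3. ∠APW = 56°  [vertical angles at P]
4. ∠FAW = 66°  [△WPA]
5. ∠AWF = 98°  [△FWA]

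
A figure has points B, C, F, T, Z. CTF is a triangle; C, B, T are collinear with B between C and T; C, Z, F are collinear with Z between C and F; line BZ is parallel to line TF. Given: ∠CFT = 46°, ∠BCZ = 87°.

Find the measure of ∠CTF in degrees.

∠CTF = 47°

1. ∠BZC = 46°  [BZ∥TF, corresponding at Z]
2. ∠CBZ = 47°  [△CBZ]
3. ∠CTF = 47°  [BZ∥TF, corresponding at B]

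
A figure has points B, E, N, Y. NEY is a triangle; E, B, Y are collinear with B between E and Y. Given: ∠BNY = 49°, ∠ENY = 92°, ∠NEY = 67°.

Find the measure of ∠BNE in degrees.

1. ∠EYN = 21°  [△NEY]
2. ∠BEN = 67°  [B on ray EY]
3. ∠BYN = 21°  [B on ray YE]
4. ∠NBY = 110°  [△NBY]
5. ∠EBN = 70°  [linear pair at B on EY]
6. ∠BNE = 43°  [△NEB]

∠BNE = 43°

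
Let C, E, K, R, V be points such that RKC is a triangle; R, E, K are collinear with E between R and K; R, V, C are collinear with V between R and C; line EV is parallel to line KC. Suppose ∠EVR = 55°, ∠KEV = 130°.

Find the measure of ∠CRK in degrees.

∠CRK = 75°

1. ∠REV = 50°  [linear pair at E on RK]
2. ∠ERV = 75°  [△REV]
3. ∠CRK = 75°  [E on RK, V on RC]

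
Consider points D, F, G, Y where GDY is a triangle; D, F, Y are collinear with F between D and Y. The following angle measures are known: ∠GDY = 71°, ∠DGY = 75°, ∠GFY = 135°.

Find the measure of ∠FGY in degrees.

1. ∠DYG = 34°  [△GDY]
2. ∠FYG = 34°  [F on ray YD]
3. ∠FGY = 11°  [△GFY]

∠FGY = 11°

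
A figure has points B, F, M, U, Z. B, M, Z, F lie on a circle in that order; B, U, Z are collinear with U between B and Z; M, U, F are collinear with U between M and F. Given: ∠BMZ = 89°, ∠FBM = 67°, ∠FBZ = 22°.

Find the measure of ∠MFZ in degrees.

1. ∠FZM = 113°  [cyclic BMZF, opposite ∠B+∠Z]
2. ∠FMZ = 22°  [same arc ZF]
3. ∠MFZ = 45°  [△MZF]

∠MFZ = 45°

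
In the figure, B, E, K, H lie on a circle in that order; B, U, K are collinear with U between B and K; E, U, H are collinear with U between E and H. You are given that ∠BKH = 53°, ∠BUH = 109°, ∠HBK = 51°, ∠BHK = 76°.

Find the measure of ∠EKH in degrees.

∠EKH = 73°

1. ∠HUK = 71°  [linear pair at U on BK]
2. ∠HEK = 51°  [same arc KH]
3. ∠EHK = 56°  [△KUH]
4. ∠EKH = 73°  [△EKH]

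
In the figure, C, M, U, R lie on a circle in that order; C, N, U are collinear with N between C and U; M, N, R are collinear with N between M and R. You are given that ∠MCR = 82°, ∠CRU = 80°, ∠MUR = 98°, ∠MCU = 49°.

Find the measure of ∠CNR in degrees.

∠CNR = 116°

1. ∠CMU = 100°  [cyclic CMUR, opposite ∠M+∠R]
2. ∠MRU = 49°  [same arc MU]
3. ∠CUM = 31°  [△CMU]
4. ∠RMU = 33°  [△MUR]
5. ∠CRM = 31°  [same arc CM]
6. ∠RCU = 33°  [same arc UR]
7. ∠CNR = 116°  [△CNR]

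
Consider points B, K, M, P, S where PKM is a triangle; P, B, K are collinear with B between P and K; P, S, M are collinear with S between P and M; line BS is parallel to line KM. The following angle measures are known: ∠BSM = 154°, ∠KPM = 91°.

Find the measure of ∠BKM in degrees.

∠BKM = 63°

1. ∠BSP = 26°  [linear pair at S on PM]
2. ∠BPS = 91°  [B on PK, S on PM]
3. ∠PBS = 63°  [△PBS]
4. ∠KBS = 117°  [linear pair at B on PK]
5. ∠BKM = 63°  [BS∥KM, co-interior at K–B]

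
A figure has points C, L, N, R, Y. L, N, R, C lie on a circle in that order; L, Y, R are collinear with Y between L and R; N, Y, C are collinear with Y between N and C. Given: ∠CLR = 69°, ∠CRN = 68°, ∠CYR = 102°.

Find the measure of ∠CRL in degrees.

1. ∠CNR = 69°  [same arc RC]
2. ∠NCR = 43°  [△NRC]
3. ∠CRL = 35°  [△RYC]

∠CRL = 35°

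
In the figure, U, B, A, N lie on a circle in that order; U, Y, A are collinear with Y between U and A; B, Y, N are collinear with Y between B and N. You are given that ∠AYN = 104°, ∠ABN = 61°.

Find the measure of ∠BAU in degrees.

∠BAU = 43°

1. ∠BYU = 104°  [vertical angles at Y]
2. ∠AYB = 76°  [linear pair at Y on UA]
3. ∠BAU = 43°  [△BYA]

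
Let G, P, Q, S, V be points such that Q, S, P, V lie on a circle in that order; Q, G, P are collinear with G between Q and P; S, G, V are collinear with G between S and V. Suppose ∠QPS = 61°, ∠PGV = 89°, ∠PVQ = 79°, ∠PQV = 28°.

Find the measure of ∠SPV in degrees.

1. ∠QPV = 73°  [△QPV]
2. ∠PSV = 28°  [same arc PV]
3. ∠PVS = 18°  [△PGV]
4. ∠SPV = 134°  [△SPV]

∠SPV = 134°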